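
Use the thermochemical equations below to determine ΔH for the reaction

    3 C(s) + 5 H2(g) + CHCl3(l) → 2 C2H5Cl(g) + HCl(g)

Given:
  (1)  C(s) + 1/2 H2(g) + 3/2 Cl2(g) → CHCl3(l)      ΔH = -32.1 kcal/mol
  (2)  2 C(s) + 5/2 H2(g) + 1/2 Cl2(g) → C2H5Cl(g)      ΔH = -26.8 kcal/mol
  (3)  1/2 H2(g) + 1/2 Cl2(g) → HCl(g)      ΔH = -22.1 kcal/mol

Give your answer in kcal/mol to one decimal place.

ΔH = -43.6 kcal/mol

(1) reversed (reverse to put CHCl3(l) on the reactant side): +32.1 kcal/mol
(2) × 2 (×2 to match 2 C2H5Cl(g) in the target): (2)·(-26.8) = -53.6 kcal/mol
(3) as written (HCl(g) already on the product side): -22.1 kcal/mol
By Hess's law, ΔH = (-1)·(-32.1) + (2)·(-26.8) + (1)·(-22.1) = -43.6 kcal/mol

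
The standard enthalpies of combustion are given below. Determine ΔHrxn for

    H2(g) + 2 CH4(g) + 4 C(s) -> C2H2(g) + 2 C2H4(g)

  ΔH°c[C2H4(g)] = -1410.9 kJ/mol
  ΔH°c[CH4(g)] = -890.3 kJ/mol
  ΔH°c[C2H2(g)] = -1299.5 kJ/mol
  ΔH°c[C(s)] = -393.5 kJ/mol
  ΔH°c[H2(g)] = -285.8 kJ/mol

Using ΔH = Σ nΔHc°(reactants) − Σ nΔHc°(products):
= [1·(-285.8) + 2·(-890.3) + 4·(-393.5)] − [1·(-1299.5) + 2·(-1410.9)]
= 480.9 kJ/mol

ΔHrxn = 480.9 kJ/mol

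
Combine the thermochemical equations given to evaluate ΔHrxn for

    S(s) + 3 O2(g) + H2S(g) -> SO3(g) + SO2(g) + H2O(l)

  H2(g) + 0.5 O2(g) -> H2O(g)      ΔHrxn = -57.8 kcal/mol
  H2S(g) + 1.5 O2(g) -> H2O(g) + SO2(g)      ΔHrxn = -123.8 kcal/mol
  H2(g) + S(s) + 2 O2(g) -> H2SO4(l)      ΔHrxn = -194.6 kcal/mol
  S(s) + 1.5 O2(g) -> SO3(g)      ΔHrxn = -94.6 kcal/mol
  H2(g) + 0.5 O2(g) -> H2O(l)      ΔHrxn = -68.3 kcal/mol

ΔHrxn = -228.9 kcal/mol

equation 1 reversed: +57.8 kcal/mol
equation 2 as written: -123.8 kcal/mol
equation 3: not needed.
equation 4 as written: -94.6 kcal/mol
equation 5 as written: -68.3 kcal/mol
Summing the manipulated equations, ΔHrxn = (-1)·(-57.8) + (1)·(-123.8) + (1)·(-94.6) + (1)·(-68.3) = -228.9 kcal/mol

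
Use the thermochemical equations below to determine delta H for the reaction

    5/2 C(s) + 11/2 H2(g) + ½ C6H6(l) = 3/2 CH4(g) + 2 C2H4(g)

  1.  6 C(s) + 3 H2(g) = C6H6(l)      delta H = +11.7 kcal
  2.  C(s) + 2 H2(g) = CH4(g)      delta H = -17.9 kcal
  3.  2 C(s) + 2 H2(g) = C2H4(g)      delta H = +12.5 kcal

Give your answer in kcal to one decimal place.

delta H = -7.7 kcal

eq. 1 reversed and × 1/2: (-1/2)·(+11.7) = -5.85 kcal
eq. 2 × 3/2: (3/2)·(-17.9) = -26.85 kcal
eq. 3 × 2: (2)·(+12.5) = +25.0 kcal
Summing the manipulated equations, delta H = (-5.85) + (-26.85) + (+25.0) = -7.7 kcal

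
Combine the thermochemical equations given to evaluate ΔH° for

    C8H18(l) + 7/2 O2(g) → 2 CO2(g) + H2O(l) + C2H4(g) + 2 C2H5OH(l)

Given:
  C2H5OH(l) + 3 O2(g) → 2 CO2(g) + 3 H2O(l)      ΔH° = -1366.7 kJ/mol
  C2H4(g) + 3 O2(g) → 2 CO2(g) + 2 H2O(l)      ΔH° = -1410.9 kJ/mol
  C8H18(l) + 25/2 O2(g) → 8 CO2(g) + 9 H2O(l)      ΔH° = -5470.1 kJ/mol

equation 1 reversed and × 2: (-2)·(-1366.7) = +2733.4 kJ/mol
equation 2 reversed: +1410.9 kJ/mol
equation 3 as written: -5470.1 kJ/mol
ΔH° = (+2733.4) + (+1410.9) + (-5470.1) = -1325.8 kJ/mol

ΔH° = -1325.8 kJ/mol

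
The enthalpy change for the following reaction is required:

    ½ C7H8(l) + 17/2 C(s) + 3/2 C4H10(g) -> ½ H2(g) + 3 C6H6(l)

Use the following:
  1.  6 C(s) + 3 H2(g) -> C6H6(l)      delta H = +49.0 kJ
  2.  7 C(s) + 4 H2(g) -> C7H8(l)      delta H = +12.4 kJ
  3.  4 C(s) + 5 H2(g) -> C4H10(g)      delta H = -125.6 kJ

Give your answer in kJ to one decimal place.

eq. 1 × 3: (3)·(+49.0) = +147.0 kJ
eq. 2 reversed and × 1/2: (-1/2)·(+12.4) = -6.2 kJ
eq. 3 reversed and × 3/2: (-3/2)·(-125.6) = +188.4 kJ
Summing the manipulated equations, delta H = (3)·(+49.0) + (-1/2)·(+12.4) + (-3/2)·(-125.6) = 329.2 kJ

delta H = 329.2 kJ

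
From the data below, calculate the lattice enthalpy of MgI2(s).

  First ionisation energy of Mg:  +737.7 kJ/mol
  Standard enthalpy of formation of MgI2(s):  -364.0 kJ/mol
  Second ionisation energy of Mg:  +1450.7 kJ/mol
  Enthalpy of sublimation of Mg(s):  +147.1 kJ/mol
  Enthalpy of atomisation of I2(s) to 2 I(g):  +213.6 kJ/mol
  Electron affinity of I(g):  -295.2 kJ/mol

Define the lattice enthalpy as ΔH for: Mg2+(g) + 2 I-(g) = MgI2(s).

U = -2322.7 kJ/mol

ΔHf° = 1·ΔHsub + 1·(ΣIE) + 1·D(I2) + 2·EA + U
-364.0 = 1·(+147.1) + 1·(+2188.4) + 1·(+213.6) + 2·(-295.2) + U
U = -364.0 − (+1958.7) = -2322.7 kJ/mol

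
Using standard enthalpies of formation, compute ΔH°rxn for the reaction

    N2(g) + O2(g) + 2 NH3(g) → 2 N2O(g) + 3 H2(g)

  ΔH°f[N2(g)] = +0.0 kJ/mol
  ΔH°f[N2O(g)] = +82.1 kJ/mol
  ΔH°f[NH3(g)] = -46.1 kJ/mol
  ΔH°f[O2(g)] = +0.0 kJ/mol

Products: 2·(+82.1) + 3·(+0.0) = +164.2
Reactants: 1·(+0.0) + 1·(+0.0) + 2·(-46.1) = -92.2
ΔH°rxn = (+164.2) − (-92.2) = 256.4 kJ/mol

ΔH°rxn = 256.4 kJ/mol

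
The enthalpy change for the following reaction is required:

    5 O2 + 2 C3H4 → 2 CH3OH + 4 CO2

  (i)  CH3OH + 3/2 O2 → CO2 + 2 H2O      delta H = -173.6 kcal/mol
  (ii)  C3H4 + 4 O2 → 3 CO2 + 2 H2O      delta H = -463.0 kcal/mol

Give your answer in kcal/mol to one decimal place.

(i) reversed and × 2 (CH3OH must end up as a product; scale by 2 for the 2 CH3OH): (-2)·(-173.6) = +347.2 kcal/mol
(ii) × 2 (scale by 2 for the 2 C3H4): (2)·(-463.0) = -926.0 kcal/mol
Since enthalpy is a state function, delta H = (+347.2) + (-926.0) = -578.8 kcal/mol

delta H = -578.8 kcal/mol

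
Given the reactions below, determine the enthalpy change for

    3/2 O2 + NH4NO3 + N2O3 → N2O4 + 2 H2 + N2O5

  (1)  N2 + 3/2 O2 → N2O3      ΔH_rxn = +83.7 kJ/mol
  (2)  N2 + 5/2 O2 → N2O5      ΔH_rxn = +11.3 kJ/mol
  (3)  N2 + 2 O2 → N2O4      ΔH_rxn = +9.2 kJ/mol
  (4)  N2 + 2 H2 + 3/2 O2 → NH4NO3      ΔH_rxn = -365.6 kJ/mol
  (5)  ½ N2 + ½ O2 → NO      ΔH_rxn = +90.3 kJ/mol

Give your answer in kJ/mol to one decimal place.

(1) reversed: -83.7 kJ/mol
(2) as written: +11.3 kJ/mol
(3) as written: +9.2 kJ/mol
(4) reversed: +365.6 kJ/mol
(5): not needed.
Combining the equations, ΔH_rxn = (-83.7) + (+11.3) + (+9.2) + (+365.6) = 302.4 kJ/mol

ΔH_rxn = 302.4 kJ/mol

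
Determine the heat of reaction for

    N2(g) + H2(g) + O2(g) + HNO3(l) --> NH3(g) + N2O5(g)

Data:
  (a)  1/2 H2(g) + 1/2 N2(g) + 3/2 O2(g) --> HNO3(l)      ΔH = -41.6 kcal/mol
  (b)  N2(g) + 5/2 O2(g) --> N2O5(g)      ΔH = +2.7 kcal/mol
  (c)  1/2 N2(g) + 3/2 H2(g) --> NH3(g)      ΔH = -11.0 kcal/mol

ΔH = 33.3 kcal/mol

(a) reversed: +41.6 kcal/mol
(b) as written: +2.7 kcal/mol
(c) as written: -11.0 kcal/mol
Combining the equations, ΔH = (-1)·(-41.6) + (1)·(+2.7) + (1)·(-11.0) = 33.3 kcal/mol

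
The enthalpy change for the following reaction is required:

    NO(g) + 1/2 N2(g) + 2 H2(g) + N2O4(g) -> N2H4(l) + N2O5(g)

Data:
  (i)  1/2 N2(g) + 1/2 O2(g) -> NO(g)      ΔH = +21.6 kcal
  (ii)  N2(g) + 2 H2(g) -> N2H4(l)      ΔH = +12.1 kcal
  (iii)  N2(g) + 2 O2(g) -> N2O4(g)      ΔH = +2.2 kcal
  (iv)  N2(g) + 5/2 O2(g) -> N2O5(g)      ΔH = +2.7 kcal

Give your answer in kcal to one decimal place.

(i) reversed: -21.6 kcal
(ii) as written: +12.1 kcal
(iii) reversed: -2.2 kcal
(iv) as written: +2.7 kcal
Combining the equations, ΔH = (-1)·(+21.6) + (1)·(+12.1) + (-1)·(+2.2) + (1)·(+2.7) = -9.0 kcal

ΔH = -9.0 kcal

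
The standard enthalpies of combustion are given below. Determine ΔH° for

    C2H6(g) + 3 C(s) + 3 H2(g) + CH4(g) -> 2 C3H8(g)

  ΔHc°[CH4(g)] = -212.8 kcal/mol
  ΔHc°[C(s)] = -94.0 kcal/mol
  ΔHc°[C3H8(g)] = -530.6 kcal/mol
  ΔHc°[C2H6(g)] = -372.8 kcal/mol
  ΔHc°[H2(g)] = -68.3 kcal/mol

With combustion enthalpies, reactants minus products:
= [1·(-372.8) + 3·(-94.0) + 3·(-68.3) + 1·(-212.8)] − [2·(-530.6)]
= -11.3 kcal/mol

ΔH° = -11.3 kcal/mol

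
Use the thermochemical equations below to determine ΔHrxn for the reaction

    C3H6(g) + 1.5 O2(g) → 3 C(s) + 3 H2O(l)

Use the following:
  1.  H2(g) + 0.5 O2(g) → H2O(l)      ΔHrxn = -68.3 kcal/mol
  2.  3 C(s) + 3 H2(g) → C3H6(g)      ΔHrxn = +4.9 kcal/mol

ΔHrxn = -209.8 kcal/mol

eq. 1 × 3 (×3 to match 3 H2O(l) in the target): (3)·(-68.3) = -204.9 kcal/mol
eq. 2 reversed (C3H6(g) must end up as a reactant): -4.9 kcal/mol
ΔHrxn = (-204.9) + (-4.9) = -209.8 kcal/mol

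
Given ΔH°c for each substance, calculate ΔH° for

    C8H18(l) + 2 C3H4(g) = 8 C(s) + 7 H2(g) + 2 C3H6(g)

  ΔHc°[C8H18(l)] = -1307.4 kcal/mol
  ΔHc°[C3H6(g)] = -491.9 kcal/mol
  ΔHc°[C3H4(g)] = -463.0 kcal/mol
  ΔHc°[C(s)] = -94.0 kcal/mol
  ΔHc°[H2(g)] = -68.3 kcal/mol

ΔH° = -19.5 kcal/mol

With combustion enthalpies, reactants minus products:
= [1·(-1307.4) + 2·(-463.0)] − [8·(-94.0) + 7·(-68.3) + 2·(-491.9)]
= -19.5 kcal/mol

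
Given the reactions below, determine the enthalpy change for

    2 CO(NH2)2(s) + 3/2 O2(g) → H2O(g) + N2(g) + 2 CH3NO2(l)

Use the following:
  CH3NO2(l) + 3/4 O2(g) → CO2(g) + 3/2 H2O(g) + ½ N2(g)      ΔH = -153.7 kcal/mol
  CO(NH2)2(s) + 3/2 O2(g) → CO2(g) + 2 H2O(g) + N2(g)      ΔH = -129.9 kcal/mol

ΔH = 47.6 kcal/mol

equation 1 reversed and × 2: (-2)·(-153.7) = +307.4 kcal/mol
equation 2 × 2: (2)·(-129.9) = -259.8 kcal/mol
ΔH = (-2)·(-153.7) + (2)·(-129.9) = 47.6 kcal/mol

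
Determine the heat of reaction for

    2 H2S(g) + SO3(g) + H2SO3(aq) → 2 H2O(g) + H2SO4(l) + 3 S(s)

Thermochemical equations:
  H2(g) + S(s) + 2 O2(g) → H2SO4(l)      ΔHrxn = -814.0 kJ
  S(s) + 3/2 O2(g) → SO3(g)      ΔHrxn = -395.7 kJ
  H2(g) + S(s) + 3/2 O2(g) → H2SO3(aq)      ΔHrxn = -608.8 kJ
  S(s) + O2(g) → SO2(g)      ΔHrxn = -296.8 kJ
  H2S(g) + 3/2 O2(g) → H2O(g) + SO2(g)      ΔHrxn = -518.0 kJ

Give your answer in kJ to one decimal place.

ΔHrxn = -251.9 kJ

equation 1 as written (H2SO4(l) already on the product side): -814.0 kJ
equation 2 reversed (SO3(g) must end up as a reactant): +395.7 kJ
equation 3 reversed (reverse to put H2SO3(aq) on the reactant side): +608.8 kJ
equation 4 reversed and × 2: (-2)·(-296.8) = +593.6 kJ
equation 5 × 2 (×2 to match 2 H2S(g) in the target): (2)·(-518.0) = -1036.0 kJ
Summing the manipulated equations, ΔHrxn = (-814.0) + (+395.7) + (+608.8) + (+593.6) + (-1036.0) = -251.9 kJ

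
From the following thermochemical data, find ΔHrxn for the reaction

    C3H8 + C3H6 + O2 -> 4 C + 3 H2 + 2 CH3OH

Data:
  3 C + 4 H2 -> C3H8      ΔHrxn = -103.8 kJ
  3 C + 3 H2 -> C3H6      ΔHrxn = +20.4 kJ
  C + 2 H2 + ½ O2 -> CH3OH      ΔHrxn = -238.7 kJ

ΔHrxn = -394.0 kJ

equation 1 reversed: +103.8 kJ
equation 2 reversed: -20.4 kJ
equation 3 × 2: (2)·(-238.7) = -477.4 kJ
ΔHrxn = (-1)·(-103.8) + (-1)·(+20.4) + (2)·(-238.7) = -394.0 kJ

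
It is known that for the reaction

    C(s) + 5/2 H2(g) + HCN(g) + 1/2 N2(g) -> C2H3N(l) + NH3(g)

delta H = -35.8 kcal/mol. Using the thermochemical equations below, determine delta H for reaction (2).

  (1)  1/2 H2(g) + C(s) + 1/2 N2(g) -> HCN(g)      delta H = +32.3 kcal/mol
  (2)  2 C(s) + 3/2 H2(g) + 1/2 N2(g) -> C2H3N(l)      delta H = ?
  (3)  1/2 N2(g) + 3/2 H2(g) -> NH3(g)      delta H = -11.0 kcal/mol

(1) reversed: -32.3 kcal/mol
(2) as written: contributes x
(3) as written: -11.0 kcal/mol
-35.8 = (-32.3) + (-11.0) + x
x = (-35.8 − (-43.3)) / (1) = 7.5 kcal/mol

delta H = 7.5 kcal/mol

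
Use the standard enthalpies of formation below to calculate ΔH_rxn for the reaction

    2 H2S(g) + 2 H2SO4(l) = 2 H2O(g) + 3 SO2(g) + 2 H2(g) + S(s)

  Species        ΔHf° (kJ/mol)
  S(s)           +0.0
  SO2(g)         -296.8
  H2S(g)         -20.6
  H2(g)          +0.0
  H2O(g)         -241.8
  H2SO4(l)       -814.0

Products: 2·(-241.8) + 3·(-296.8) + 2·(+0.0) + 1·(+0.0) = -1374.0
Reactants: 2·(-20.6) + 2·(-814.0) = -1669.2
ΔH_rxn = (-1374.0) − (-1669.2) = 295.2 kJ/mol

ΔH_rxn = 295.2 kJ/mol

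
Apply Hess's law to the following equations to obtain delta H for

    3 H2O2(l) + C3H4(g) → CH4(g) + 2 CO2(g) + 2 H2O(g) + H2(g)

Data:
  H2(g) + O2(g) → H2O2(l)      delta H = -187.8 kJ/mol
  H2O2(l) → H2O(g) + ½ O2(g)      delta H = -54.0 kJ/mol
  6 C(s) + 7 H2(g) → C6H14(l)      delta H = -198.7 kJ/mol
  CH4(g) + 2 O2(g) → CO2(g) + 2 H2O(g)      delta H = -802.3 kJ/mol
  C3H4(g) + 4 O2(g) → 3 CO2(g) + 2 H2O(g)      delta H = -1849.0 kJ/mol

equation 1 reversed: +187.8 kJ/mol
equation 2 × 2: (2)·(-54.0) = -108.0 kJ/mol
equation 3: not needed.
equation 4 reversed: +802.3 kJ/mol
equation 5 as written: -1849.0 kJ/mol
By Hess's law, delta H = (+187.8) + (-108.0) + (+802.3) + (-1849.0) = -966.9 kJ/mol

delta H = -966.9 kJ/mol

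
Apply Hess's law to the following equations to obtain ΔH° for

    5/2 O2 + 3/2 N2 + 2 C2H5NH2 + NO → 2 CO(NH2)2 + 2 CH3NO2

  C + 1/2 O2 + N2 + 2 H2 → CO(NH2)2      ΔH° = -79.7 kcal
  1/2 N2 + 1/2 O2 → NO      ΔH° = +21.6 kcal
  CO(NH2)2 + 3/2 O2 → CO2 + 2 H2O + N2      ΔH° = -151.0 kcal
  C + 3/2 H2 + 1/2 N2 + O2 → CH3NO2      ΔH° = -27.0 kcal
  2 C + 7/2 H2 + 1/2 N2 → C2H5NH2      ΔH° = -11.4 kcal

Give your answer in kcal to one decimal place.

equation 1 × 2: (2)·(-79.7) = -159.4 kcal
equation 2 reversed: -21.6 kcal
equation 3: not needed.
equation 4 × 2: (2)·(-27.0) = -54.0 kcal
equation 5 reversed and × 2: (-2)·(-11.4) = +22.8 kcal
Combining the equations, ΔH° = (2)·(-79.7) + (-1)·(+21.6) + (2)·(-27.0) + (-2)·(-11.4) = -212.2 kcal

ΔH° = -212.2 kcal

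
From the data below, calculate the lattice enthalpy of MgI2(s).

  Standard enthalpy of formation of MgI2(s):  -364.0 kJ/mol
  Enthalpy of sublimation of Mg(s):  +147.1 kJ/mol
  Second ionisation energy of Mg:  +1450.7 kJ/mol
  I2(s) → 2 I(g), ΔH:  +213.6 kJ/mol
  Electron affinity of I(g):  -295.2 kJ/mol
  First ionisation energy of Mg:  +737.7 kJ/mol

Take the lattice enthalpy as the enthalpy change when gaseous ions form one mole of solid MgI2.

ΔHf° = 1·ΔHsub + 1·(ΣIE) + 1·D(I2) + 2·EA + U
-364.0 = 1·(+147.1) + 1·(+2188.4) + 1·(+213.6) + 2·(-295.2) + U
U = -364.0 − (+1958.7) = -2322.7 kJ/mol

U = -2322.7 kJ/mol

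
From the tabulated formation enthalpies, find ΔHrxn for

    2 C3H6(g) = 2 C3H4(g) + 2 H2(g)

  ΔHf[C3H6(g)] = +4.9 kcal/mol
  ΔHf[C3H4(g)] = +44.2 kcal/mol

ΔH°rxn = Σ nΔHf°(products) − Σ nΔHf°(reactants).
Products: 2·(+44.2) + 2·(+0.0) = +88.4
Reactants: 2·(+4.9) = +9.8
ΔHrxn = (+88.4) − (+9.8) = 78.6 kcal/mol

ΔHrxn = 78.6 kcal/mol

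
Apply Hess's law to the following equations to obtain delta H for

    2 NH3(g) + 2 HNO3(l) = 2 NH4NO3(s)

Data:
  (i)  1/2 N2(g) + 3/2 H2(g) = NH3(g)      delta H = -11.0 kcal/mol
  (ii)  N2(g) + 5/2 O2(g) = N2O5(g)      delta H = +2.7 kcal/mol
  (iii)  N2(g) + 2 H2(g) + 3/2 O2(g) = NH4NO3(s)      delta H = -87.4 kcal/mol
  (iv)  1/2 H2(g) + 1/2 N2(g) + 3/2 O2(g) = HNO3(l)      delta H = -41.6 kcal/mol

(i) reversed and × 2: (-2)·(-11.0) = +22.0 kcal/mol
(ii): not needed.
(iii) × 2: (2)·(-87.4) = -174.8 kcal/mol
(iv) reversed and × 2: (-2)·(-41.6) = +83.2 kcal/mol
Summing the manipulated equations, delta H = (-2)·(-11.0) + (2)·(-87.4) + (-2)·(-41.6) = -69.6 kcal/mol

delta H = -69.6 kcal/mol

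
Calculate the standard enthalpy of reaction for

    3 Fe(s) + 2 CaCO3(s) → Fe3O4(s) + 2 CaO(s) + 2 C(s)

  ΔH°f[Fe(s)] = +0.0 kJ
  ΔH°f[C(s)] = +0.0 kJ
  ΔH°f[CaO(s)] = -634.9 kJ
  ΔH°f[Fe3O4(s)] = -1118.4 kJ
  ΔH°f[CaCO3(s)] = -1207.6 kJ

ΔH°rxn = Σ nΔHf°(products) − Σ nΔHf°(reactants).
Products: 1·(-1118.4) + 2·(-634.9) + 2·(+0.0) = -2388.2
Reactants: 3·(+0.0) + 2·(-1207.6) = -2415.2
ΔH° = (-2388.2) − (-2415.2) = 27.0 kJ

ΔH° = 27.0 kJ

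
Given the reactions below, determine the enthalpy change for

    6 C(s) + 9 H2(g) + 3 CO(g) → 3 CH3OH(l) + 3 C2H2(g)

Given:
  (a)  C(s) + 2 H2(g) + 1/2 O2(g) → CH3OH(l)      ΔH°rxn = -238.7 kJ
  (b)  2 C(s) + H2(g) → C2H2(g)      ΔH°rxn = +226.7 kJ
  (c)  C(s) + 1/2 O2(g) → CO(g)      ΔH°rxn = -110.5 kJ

(a) × 3: (3)·(-238.7) = -716.1 kJ
(b) × 3: (3)·(+226.7) = +680.1 kJ
(c) reversed and × 3: (-3)·(-110.5) = +331.5 kJ
ΔH°rxn = (3)·(-238.7) + (3)·(+226.7) + (-3)·(-110.5) = 295.5 kJ

ΔH°rxn = 295.5 kJ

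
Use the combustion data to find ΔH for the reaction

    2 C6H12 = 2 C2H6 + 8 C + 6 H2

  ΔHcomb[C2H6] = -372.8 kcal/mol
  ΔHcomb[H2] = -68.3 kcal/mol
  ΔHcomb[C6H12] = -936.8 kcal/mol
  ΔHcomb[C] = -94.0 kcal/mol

With combustion enthalpies, reactants minus products:
= [2·(-936.8)] − [2·(-372.8) + 8·(-94.0) + 6·(-68.3)]
= 33.8 kcal/mol

ΔH = 33.8 kcal/mol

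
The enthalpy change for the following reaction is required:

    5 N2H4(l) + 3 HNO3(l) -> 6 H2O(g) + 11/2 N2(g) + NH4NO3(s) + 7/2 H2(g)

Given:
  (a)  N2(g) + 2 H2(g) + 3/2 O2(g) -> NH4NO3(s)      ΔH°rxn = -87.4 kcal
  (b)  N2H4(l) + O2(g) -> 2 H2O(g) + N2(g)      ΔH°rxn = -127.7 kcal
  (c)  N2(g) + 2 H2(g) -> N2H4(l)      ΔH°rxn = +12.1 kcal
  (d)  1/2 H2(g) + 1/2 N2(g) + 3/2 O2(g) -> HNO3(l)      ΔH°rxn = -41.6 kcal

ΔH°rxn = -369.9 kcal

(a) as written (NH4NO3(s) already on the product side): -87.4 kcal
(b) × 3 (×3 to match 6 H2O(g) in the target): (3)·(-127.7) = -383.1 kcal
(c) reversed and × 2: (-2)·(+12.1) = -24.2 kcal
(d) reversed and × 3 (reverse to put HNO3(l) on the reactant side; ×3 to match 3 HNO3(l) in the target): (-3)·(-41.6) = +124.8 kcal
Combining the equations, ΔH°rxn = (1)·(-87.4) + (3)·(-127.7) + (-2)·(+12.1) + (-3)·(-41.6) = -369.9 kcal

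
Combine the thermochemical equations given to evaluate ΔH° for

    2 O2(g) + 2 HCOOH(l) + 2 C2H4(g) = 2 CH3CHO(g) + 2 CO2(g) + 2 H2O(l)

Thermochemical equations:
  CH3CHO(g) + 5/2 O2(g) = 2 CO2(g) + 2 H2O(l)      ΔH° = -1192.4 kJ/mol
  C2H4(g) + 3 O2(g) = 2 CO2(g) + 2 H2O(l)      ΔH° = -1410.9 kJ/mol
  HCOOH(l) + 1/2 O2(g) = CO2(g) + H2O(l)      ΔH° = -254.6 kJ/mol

equation 1 reversed and × 2: (-2)·(-1192.4) = +2384.8 kJ/mol
equation 2 × 2: (2)·(-1410.9) = -2821.8 kJ/mol
equation 3 × 2: (2)·(-254.6) = -509.2 kJ/mol
Summing the manipulated equations, ΔH° = (-2)·(-1192.4) + (2)·(-1410.9) + (2)·(-254.6) = -946.2 kJ/mol

ΔH° = -946.2 kJ/mol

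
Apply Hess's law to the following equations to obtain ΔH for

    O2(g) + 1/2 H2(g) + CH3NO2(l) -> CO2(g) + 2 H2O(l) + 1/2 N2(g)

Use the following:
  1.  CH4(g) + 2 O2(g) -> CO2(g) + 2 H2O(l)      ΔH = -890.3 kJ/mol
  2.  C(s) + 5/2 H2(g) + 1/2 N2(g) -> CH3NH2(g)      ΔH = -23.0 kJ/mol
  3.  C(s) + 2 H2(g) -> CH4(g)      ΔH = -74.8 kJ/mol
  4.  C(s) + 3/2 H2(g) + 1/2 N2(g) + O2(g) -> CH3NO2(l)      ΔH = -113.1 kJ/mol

ΔH = -852.0 kJ/mol

eq. 1 as written: -890.3 kJ/mol
eq. 2: not needed.
eq. 3 as written: -74.8 kJ/mol
eq. 4 reversed: +113.1 kJ/mol
ΔH = (-890.3) + (-74.8) + (+113.1) = -852.0 kJ/mol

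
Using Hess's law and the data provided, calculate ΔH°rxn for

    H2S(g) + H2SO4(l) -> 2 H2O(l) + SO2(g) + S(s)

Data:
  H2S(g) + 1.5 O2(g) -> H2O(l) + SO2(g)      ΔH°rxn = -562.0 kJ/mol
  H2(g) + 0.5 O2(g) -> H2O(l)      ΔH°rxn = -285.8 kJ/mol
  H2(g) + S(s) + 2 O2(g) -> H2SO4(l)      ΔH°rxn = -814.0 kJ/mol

equation 1 as written (H2S(g) already on the reactant side): -562.0 kJ/mol
equation 2 as written: -285.8 kJ/mol
equation 3 reversed (reverse to put H2SO4(l) on the reactant side): +814.0 kJ/mol
Since enthalpy is a state function, ΔH°rxn = (1)·(-562.0) + (1)·(-285.8) + (-1)·(-814.0) = -33.8 kJ/mol

ΔH°rxn = -33.8 kJ/mol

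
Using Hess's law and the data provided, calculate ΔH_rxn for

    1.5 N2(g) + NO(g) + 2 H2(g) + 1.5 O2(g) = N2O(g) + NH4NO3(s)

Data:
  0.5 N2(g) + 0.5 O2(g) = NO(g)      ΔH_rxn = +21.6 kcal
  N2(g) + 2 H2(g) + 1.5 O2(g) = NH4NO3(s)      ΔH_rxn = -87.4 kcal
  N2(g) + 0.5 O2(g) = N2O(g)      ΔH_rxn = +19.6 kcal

equation 1 reversed: -21.6 kcal
equation 2 as written: -87.4 kcal
equation 3 as written: +19.6 kcal
ΔH_rxn = (-21.6) + (-87.4) + (+19.6) = -89.4 kcal

ΔH_rxn = -89.4 kcal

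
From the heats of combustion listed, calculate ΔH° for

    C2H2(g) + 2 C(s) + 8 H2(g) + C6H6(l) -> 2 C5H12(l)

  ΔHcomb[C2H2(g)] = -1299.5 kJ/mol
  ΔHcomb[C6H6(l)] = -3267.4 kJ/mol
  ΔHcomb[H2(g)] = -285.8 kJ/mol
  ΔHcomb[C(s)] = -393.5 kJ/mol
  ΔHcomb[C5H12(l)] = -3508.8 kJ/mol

ΔH° = -622.7 kJ/mol

With combustion enthalpies, reactants minus products:
= [1·(-1299.5) + 2·(-393.5) + 8·(-285.8) + 1·(-3267.4)] − [2·(-3508.8)]
= -622.7 kJ/mol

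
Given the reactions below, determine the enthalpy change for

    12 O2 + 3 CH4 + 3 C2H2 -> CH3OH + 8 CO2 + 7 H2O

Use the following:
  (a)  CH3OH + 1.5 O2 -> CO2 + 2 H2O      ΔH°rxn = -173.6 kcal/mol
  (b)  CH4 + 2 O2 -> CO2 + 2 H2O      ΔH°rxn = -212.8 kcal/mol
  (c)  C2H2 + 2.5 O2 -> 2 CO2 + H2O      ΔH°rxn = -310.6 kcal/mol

(a) reversed: +173.6 kcal/mol
(b) × 3: (3)·(-212.8) = -638.4 kcal/mol
(c) × 3: (3)·(-310.6) = -931.8 kcal/mol
ΔH°rxn = (+173.6) + (-638.4) + (-931.8) = -1396.6 kcal/mol

ΔH°rxn = -1396.6 kcal/mol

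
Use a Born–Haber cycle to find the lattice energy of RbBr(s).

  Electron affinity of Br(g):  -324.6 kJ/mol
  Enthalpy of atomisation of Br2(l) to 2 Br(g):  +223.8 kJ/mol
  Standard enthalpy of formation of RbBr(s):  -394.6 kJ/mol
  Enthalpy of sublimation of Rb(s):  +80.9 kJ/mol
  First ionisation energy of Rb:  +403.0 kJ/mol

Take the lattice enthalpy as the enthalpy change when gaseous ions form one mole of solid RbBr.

ΔHf° = 1·ΔHsub + 1·(ΣIE) + 1/2·D(Br2) + 1·EA + U
-394.6 = 1·(+80.9) + 1·(+403.0) + 1/2·(+223.8) + 1·(-324.6) + U
U = -394.6 − (+271.2) = -665.8 kJ/mol

U = -665.8 kJ/mol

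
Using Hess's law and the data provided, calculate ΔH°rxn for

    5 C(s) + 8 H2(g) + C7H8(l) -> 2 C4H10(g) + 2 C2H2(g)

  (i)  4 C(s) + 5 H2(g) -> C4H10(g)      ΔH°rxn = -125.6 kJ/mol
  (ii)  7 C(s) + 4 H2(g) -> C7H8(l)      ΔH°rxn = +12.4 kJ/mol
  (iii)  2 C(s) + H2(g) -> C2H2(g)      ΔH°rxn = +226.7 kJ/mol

(i) × 2: (2)·(-125.6) = -251.2 kJ/mol
(ii) reversed: -12.4 kJ/mol
(iii) × 2: (2)·(+226.7) = +453.4 kJ/mol
Combining the equations, ΔH°rxn = (2)·(-125.6) + (-1)·(+12.4) + (2)·(+226.7) = 189.8 kJ/mol

ΔH°rxn = 189.8 kJ/mol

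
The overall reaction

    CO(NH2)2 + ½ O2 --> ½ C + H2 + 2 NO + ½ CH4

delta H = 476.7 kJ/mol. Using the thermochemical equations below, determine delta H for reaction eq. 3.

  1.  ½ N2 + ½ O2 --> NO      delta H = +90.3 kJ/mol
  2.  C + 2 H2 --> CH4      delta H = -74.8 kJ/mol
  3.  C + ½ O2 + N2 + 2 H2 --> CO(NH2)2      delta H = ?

eq. 1 × 2 (×2 to match 2 NO in the target): (2)·(+90.3) = +180.6 kJ/mol
eq. 2 × 1/2 (×1/2 to match 1/2 CH4 in the target): (1/2)·(-74.8) = -37.4 kJ/mol
eq. 3 reversed (reverse to put CO(NH2)2 on the reactant side): contributes −x
+476.7 = (+180.6) + (-37.4) − x
x = (+476.7 − (+143.2)) / (-1) = -333.5 kJ/mol

delta H = -333.5 kJ/mol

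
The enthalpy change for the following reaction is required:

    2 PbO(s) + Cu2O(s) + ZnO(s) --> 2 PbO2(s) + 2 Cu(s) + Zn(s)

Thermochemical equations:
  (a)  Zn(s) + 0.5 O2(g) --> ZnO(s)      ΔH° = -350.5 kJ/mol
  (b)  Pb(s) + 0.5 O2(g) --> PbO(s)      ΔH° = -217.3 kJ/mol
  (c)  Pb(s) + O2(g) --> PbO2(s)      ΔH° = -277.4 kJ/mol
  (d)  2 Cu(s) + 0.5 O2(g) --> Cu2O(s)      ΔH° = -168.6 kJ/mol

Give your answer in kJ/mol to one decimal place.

ΔH° = 398.9 kJ/mol

(a) reversed: +350.5 kJ/mol
(b) reversed and × 2: (-2)·(-217.3) = +434.6 kJ/mol
(c) × 2: (2)·(-277.4) = -554.8 kJ/mol
(d) reversed: +168.6 kJ/mol
ΔH° = (-1)·(-350.5) + (-2)·(-217.3) + (2)·(-277.4) + (-1)·(-168.6) = 398.9 kJ/mol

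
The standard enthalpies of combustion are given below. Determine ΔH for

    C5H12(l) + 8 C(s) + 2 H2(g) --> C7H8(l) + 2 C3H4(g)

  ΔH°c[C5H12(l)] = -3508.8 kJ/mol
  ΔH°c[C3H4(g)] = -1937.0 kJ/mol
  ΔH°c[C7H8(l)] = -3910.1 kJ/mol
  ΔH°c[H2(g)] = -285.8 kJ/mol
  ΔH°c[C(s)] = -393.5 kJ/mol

With combustion enthalpies, reactants minus products:
= [1·(-3508.8) + 8·(-393.5) + 2·(-285.8)] − [1·(-3910.1) + 2·(-1937.0)]
= 555.7 kJ/mol

ΔH = 555.7 kJ/mol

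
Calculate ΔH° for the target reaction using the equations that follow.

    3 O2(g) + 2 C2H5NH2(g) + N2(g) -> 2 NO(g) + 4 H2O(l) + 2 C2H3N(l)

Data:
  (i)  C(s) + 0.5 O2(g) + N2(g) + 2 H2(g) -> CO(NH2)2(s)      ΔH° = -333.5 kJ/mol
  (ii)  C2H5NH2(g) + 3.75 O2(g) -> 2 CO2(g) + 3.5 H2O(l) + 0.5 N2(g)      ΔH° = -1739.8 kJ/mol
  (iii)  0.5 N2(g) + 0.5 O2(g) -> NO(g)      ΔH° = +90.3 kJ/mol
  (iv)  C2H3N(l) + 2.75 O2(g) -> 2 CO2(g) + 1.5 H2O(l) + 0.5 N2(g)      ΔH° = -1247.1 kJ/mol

ΔH° = -804.8 kJ/mol

(i): not needed.
(ii) × 2: (2)·(-1739.8) = -3479.6 kJ/mol
(iii) × 2: (2)·(+90.3) = +180.6 kJ/mol
(iv) reversed and × 2: (-2)·(-1247.1) = +2494.2 kJ/mol
ΔH° = (2)·(-1739.8) + (2)·(+90.3) + (-2)·(-1247.1) = -804.8 kJ/mol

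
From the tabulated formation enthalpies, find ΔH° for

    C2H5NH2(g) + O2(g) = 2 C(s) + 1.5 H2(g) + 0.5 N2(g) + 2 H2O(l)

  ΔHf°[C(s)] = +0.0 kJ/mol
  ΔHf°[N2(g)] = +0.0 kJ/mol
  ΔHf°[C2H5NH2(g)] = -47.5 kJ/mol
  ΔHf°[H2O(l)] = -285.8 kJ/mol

ΔH° = -524.1 kJ/mol

Products: 2·(+0.0) + 3/2·(+0.0) + 1/2·(+0.0) + 2·(-285.8) = -571.6
Reactants: 1·(-47.5) + 1·(+0.0) = -47.5
ΔH° = (-571.6) − (-47.5) = -524.1 kJ/mol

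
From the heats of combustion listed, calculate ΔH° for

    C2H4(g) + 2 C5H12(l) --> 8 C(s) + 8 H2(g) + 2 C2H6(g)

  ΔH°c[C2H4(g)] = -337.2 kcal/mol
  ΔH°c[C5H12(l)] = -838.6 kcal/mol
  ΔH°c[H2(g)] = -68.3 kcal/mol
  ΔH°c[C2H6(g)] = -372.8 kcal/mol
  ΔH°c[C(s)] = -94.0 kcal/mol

ΔH° = 29.6 kcal/mol

With combustion enthalpies, reactants minus products:
= [1·(-337.2) + 2·(-838.6)] − [8·(-94.0) + 8·(-68.3) + 2·(-372.8)]
= 29.6 kcal/mol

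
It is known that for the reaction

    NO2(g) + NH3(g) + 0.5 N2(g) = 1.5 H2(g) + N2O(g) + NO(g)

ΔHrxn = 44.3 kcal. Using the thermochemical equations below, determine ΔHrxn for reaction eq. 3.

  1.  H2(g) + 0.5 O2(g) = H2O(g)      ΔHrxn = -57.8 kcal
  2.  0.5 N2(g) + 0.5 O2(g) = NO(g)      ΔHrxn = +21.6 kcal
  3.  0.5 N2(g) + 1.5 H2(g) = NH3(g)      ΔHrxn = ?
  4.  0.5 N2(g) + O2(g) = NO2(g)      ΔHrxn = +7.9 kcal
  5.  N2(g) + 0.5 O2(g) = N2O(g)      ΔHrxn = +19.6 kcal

eq. 1: not needed.
eq. 2 as written: +21.6 kcal
eq. 3 reversed: contributes −x
eq. 4 reversed: -7.9 kcal
eq. 5 as written: +19.6 kcal
+44.3 = (+21.6) + (-7.9) + (+19.6) − x
x = (+44.3 − (+33.3)) / (-1) = -11.0 kcal

ΔHrxn = -11.0 kcal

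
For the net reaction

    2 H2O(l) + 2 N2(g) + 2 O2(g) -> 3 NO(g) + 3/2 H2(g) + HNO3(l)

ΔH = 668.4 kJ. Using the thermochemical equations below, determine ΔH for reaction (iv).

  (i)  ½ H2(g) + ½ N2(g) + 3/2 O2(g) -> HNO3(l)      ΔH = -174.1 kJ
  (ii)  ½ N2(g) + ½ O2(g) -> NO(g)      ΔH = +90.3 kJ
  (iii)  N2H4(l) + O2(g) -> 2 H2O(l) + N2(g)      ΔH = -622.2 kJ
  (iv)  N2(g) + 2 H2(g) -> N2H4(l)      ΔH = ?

(i) as written: -174.1 kJ
(ii) × 3: (3)·(+90.3) = +270.9 kJ
(iii) reversed: +622.2 kJ
(iv) reversed: contributes −x
+668.4 = (-174.1) + (+270.9) + (+622.2) − x
x = (+668.4 − (+719.0)) / (-1) = 50.6 kJ

ΔH = 50.6 kJ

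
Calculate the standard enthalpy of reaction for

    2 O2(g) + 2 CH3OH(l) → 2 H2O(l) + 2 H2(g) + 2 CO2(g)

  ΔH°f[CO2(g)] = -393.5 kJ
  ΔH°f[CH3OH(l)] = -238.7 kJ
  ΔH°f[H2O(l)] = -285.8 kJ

ΔH° = -881.2 kJ

Products: 2·(-285.8) + 2·(+0.0) + 2·(-393.5) = -1358.6
Reactants: 2·(+0.0) + 2·(-238.7) = -477.4
ΔH° = (-1358.6) − (-477.4) = -881.2 kJ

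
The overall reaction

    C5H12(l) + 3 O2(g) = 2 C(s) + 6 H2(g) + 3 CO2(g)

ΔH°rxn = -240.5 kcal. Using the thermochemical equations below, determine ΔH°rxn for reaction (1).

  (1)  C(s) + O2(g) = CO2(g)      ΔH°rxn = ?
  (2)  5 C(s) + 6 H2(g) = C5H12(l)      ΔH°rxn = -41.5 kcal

(1) × 3: contributes 3·x
(2) reversed: +41.5 kcal
-240.5 = (+41.5) + 3·x
x = (-240.5 − (+41.5)) / (3) = -94.0 kcal

ΔH°rxn = -94.0 kcal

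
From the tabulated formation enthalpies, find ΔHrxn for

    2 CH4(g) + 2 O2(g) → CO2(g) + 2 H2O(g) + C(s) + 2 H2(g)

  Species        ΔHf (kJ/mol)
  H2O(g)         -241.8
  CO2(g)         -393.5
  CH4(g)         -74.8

ΔHrxn = -727.5 kJ/mol

Products: 1·(-393.5) + 2·(-241.8) + 1·(+0.0) + 2·(+0.0) = -877.1
Reactants: 2·(-74.8) + 2·(+0.0) = -149.6
ΔHrxn = (-877.1) − (-149.6) = -727.5 kJ/mol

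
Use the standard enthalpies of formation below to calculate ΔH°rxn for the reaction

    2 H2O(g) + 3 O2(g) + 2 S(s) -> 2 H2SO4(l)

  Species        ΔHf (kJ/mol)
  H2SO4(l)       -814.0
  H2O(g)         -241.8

ΔH°rxn = -1144.4 kJ/mol

Products: 2·(-814.0) = -1628.0
Reactants: 2·(-241.8) + 3·(+0.0) + 2·(+0.0) = -483.6
ΔH°rxn = (-1628.0) − (-483.6) = -1144.4 kJ/mol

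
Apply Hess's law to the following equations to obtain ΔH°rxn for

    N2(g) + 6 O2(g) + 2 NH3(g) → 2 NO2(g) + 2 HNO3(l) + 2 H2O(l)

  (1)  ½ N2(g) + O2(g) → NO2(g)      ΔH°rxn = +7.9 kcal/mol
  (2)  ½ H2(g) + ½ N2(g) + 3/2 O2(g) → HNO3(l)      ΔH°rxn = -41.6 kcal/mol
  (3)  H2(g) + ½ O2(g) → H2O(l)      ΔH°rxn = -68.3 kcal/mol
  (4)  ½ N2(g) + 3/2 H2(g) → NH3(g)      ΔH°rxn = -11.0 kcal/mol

ΔH°rxn = -182.0 kcal/mol

(1) × 2 (×2 to match 2 NO2(g) in the target): (2)·(+7.9) = +15.8 kcal/mol
(2) × 2 (scale by 2 for the 2 HNO3(l)): (2)·(-41.6) = -83.2 kcal/mol
(3) × 2 (×2 to match 2 H2O(l) in the target): (2)·(-68.3) = -136.6 kcal/mol
(4) reversed and × 2 (reverse to put NH3(g) on the reactant side; scale by 2 for the 2 NH3(g)): (-2)·(-11.0) = +22.0 kcal/mol
Combining the equations, ΔH°rxn = (+15.8) + (-83.2) + (-136.6) + (+22.0) = -182.0 kcal/mol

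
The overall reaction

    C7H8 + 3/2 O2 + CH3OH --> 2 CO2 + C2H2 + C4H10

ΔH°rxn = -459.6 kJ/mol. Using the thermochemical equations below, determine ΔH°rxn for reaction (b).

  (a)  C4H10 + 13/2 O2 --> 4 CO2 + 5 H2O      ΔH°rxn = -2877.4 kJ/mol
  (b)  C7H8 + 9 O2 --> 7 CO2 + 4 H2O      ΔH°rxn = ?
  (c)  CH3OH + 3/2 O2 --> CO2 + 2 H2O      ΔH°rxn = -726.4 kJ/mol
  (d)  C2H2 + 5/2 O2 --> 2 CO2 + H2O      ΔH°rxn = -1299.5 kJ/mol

ΔH°rxn = -3910.1 kJ/mol

(a) reversed (reverse to put C4H10 on the product side): +2877.4 kJ/mol
(b) as written (C7H8 already on the reactant side): contributes x
(c) as written (CH3OH already on the reactant side): -726.4 kJ/mol
(d) reversed (reverse to put C2H2 on the product side): +1299.5 kJ/mol
-459.6 = (+2877.4) + (-726.4) + (+1299.5) + x
x = (-459.6 − (+3450.5)) / (1) = -3910.1 kJ/mol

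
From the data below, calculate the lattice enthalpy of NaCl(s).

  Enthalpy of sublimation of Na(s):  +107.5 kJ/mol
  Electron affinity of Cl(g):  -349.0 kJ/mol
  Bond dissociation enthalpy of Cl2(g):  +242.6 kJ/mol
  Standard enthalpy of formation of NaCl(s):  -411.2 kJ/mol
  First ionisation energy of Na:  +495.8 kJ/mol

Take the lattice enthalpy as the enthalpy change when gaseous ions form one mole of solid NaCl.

U = -786.8 kJ/mol

ΔHf° = 1·ΔHsub + 1·(ΣIE) + 1/2·D(Cl2) + 1·EA + U
-411.2 = 1·(+107.5) + 1·(+495.8) + 1/2·(+242.6) + 1·(-349.0) + U
U = -411.2 − (+375.6) = -786.8 kJ/mol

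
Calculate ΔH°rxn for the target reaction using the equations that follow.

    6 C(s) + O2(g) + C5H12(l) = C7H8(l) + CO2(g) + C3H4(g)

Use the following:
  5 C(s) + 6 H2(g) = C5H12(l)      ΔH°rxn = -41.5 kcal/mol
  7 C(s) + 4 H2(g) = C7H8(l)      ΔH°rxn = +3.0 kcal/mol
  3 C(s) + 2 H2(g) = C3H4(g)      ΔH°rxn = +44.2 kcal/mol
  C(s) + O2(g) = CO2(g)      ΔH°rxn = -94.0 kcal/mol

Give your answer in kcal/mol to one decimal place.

equation 1 reversed: +41.5 kcal/mol
equation 2 as written: +3.0 kcal/mol
equation 3 as written: +44.2 kcal/mol
equation 4 as written: -94.0 kcal/mol
Summing the manipulated equations, ΔH°rxn = (-1)·(-41.5) + (1)·(+3.0) + (1)·(+44.2) + (1)·(-94.0) = -5.3 kcal/mol

ΔH°rxn = -5.3 kcal/mol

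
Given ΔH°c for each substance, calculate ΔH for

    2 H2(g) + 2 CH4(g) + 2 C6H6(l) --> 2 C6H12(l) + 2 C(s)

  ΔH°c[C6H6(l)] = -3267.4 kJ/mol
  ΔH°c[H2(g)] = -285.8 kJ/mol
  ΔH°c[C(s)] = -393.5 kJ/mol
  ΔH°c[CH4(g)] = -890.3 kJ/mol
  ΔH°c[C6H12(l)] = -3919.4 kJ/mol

ΔH = -261.2 kJ/mol

With combustion enthalpies, reactants minus products:
= [2·(-285.8) + 2·(-890.3) + 2·(-3267.4)] − [2·(-3919.4) + 2·(-393.5)]
= -261.2 kJ/mol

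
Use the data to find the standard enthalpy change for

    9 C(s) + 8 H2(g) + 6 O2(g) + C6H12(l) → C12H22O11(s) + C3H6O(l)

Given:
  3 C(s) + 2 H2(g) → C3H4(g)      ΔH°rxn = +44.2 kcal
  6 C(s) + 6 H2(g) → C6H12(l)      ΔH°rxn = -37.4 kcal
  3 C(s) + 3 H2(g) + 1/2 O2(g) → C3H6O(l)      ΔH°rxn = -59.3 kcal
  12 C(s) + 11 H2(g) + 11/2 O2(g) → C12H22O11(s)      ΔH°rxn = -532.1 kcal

equation 1: not needed.
equation 2 reversed: +37.4 kcal
equation 3 as written: -59.3 kcal
equation 4 as written: -532.1 kcal
ΔH°rxn = (+37.4) + (-59.3) + (-532.1) = -554.0 kcal

ΔH°rxn = -554.0 kcal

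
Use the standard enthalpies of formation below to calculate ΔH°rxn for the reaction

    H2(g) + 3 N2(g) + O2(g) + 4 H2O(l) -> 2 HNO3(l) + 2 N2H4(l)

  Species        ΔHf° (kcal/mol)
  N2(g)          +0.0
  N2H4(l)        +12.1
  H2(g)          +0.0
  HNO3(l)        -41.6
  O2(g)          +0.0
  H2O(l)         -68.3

Products: 2·(-41.6) + 2·(+12.1) = -59.0
Reactants: 1·(+0.0) + 3·(+0.0) + 1·(+0.0) + 4·(-68.3) = -273.2
ΔH°rxn = (-59.0) − (-273.2) = 214.2 kcal/mol

ΔH°rxn = 214.2 kcal/mol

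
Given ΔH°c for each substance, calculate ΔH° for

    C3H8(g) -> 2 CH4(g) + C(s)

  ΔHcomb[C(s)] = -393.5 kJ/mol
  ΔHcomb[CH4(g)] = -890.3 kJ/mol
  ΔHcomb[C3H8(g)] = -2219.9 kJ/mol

ΔH° = -45.8 kJ/mol

With combustion enthalpies, reactants minus products:
= [1·(-2219.9)] − [2·(-890.3) + 1·(-393.5)]
= -45.8 kJ/mol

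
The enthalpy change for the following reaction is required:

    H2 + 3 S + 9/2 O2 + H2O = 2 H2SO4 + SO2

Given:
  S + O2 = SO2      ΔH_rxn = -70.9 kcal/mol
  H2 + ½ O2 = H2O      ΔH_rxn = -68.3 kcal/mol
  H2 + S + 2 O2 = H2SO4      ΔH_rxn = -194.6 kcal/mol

ΔH_rxn = -391.8 kcal/mol

equation 1 as written: -70.9 kcal/mol
equation 2 reversed: +68.3 kcal/mol
equation 3 × 2: (2)·(-194.6) = -389.2 kcal/mol
Combining the equations, ΔH_rxn = (-70.9) + (+68.3) + (-389.2) = -391.8 kcal/mol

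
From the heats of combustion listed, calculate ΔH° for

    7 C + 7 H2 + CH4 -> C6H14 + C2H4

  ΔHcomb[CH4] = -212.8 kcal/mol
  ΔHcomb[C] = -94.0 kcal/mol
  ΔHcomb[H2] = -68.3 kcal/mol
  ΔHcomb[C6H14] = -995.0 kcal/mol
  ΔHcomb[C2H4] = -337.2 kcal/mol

Using ΔH = Σ nΔHc°(reactants) − Σ nΔHc°(products):
= [7·(-94.0) + 7·(-68.3) + 1·(-212.8)] − [1·(-995.0) + 1·(-337.2)]
= -16.7 kcal/mol

ΔH° = -16.7 kcal/mol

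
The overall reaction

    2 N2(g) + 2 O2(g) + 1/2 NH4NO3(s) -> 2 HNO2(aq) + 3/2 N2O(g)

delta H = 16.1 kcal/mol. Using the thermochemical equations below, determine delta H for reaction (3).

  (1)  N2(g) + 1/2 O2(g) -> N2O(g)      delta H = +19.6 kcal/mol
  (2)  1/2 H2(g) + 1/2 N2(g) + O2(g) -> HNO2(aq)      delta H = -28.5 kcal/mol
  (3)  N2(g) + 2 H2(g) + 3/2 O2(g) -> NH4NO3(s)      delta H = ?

delta H = -87.4 kcal/mol

(1) × 3/2: (3/2)·(+19.6) = +29.4 kcal/mol
(2) × 2: (2)·(-28.5) = -57.0 kcal/mol
(3) reversed and × 1/2: contributes −1/2·x
+16.1 = (+29.4) + (-57.0) − 1/2·x
x = (+16.1 − (-27.6)) / (-1/2) = -87.4 kcal/mol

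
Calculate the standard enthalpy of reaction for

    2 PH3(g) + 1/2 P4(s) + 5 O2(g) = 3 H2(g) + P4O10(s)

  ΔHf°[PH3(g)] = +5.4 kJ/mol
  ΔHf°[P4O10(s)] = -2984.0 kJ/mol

Products: 3·(+0.0) + 1·(-2984.0) = -2984.0
Reactants: 2·(+5.4) + 1/2·(+0.0) + 5·(+0.0) = +10.8
ΔH° = (-2984.0) − (+10.8) = -2994.8 kJ/mol

ΔH° = -2994.8 kJ/mol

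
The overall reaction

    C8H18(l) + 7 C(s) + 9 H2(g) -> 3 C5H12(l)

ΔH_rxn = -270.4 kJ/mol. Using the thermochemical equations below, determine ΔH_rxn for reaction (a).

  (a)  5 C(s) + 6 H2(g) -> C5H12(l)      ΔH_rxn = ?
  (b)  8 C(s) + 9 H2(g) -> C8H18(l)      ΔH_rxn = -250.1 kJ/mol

ΔH_rxn = -173.5 kJ/mol

(a) × 3 (scale by 3 for the 3 C5H12(l)): contributes 3·x
(b) reversed (reverse to put C8H18(l) on the reactant side): +250.1 kJ/mol
-270.4 = (+250.1) + 3·x
x = (-270.4 − (+250.1)) / (3) = -173.5 kJ/mol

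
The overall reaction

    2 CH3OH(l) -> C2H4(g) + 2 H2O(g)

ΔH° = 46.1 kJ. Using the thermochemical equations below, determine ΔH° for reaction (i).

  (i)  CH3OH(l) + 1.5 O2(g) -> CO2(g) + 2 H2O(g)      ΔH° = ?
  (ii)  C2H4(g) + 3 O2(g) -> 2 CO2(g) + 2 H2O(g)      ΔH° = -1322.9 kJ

(i) × 2: contributes 2·x
(ii) reversed: +1322.9 kJ
+46.1 = (+1322.9) + 2·x
x = (+46.1 − (+1322.9)) / (2) = -638.4 kJ

ΔH° = -638.4 kJ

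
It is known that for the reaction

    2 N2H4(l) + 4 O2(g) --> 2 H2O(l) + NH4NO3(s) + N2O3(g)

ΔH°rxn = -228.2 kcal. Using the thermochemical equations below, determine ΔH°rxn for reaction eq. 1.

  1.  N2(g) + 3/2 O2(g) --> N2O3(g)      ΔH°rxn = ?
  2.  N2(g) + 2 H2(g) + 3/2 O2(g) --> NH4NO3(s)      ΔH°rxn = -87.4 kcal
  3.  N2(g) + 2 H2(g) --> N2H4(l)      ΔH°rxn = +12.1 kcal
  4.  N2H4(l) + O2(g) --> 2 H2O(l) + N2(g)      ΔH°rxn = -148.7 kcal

ΔH°rxn = 20.0 kcal

eq. 1 as written: contributes x
eq. 2 as written: -87.4 kcal
eq. 3 reversed: -12.1 kcal
eq. 4 as written: -148.7 kcal
-228.2 = (-87.4) + (-12.1) + (-148.7) + x
x = (-228.2 − (-248.2)) / (1) = 20.0 kcal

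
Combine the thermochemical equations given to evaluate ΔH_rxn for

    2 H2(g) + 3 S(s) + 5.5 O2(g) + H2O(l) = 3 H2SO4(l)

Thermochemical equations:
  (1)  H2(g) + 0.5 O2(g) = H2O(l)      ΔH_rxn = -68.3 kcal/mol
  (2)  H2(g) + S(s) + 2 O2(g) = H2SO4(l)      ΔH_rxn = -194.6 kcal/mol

(1) reversed (H2O(l) must end up as a reactant): +68.3 kcal/mol
(2) × 3 (×3 to match 3 H2SO4(l) in the target): (3)·(-194.6) = -583.8 kcal/mol
ΔH_rxn = (+68.3) + (-583.8) = -515.5 kcal/mol

ΔH_rxn = -515.5 kcal/mol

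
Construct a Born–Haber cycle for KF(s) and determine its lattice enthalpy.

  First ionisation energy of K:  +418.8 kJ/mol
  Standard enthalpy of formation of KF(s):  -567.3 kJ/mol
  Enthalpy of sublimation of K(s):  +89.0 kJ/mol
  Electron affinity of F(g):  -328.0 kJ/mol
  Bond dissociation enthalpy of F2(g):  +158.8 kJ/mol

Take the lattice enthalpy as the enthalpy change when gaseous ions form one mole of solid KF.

ΔHf° = 1·ΔHsub + 1·(ΣIE) + 1/2·D(F2) + 1·EA + U
-567.3 = 1·(+89.0) + 1·(+418.8) + 1/2·(+158.8) + 1·(-328.0) + U
U = -567.3 − (+259.2) = -826.5 kJ/mol

U = -826.5 kJ/mol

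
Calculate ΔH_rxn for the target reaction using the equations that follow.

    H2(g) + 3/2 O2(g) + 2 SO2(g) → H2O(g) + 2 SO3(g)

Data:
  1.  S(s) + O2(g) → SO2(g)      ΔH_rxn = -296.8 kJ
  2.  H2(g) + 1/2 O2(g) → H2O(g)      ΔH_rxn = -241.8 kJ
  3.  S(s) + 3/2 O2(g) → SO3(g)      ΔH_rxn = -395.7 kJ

eq. 1 reversed and × 2 (SO2(g) must end up as a reactant; ×2 to match 2 SO2(g) in the target): (-2)·(-296.8) = +593.6 kJ
eq. 2 as written (H2O(g) already on the product side): -241.8 kJ
eq. 3 × 2 (×2 to match 2 SO3(g) in the target): (2)·(-395.7) = -791.4 kJ
Since enthalpy is a state function, ΔH_rxn = (+593.6) + (-241.8) + (-791.4) = -439.6 kJ

ΔH_rxn = -439.6 kJ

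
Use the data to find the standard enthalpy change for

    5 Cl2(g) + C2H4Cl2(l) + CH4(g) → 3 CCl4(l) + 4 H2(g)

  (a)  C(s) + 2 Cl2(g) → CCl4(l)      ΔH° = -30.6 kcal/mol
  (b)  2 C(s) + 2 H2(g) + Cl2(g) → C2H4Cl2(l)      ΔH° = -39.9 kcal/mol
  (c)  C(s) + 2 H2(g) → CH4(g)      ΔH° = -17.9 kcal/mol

(a) × 3 (×3 to match 3 CCl4(l) in the target): (3)·(-30.6) = -91.8 kcal/mol
(b) reversed (reverse to put C2H4Cl2(l) on the reactant side): +39.9 kcal/mol
(c) reversed (CH4(g) must end up as a reactant): +17.9 kcal/mol
ΔH° = (3)·(-30.6) + (-1)·(-39.9) + (-1)·(-17.9) = -34.0 kcal/mol

ΔH° = -34.0 kcal/mol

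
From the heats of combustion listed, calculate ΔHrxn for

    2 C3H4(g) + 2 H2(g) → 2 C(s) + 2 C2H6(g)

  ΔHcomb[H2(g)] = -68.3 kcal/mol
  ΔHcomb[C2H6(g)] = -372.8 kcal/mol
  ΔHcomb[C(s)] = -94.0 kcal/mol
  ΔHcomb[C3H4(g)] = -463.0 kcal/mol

ΔHrxn = -129.0 kcal/mol

With combustion enthalpies, reactants minus products:
= [2·(-463.0) + 2·(-68.3)] − [2·(-94.0) + 2·(-372.8)]
= -129.0 kcal/mol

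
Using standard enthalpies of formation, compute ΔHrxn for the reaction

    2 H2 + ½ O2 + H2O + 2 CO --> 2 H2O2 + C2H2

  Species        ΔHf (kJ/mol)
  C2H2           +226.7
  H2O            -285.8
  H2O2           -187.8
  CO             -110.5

Products: 2·(-187.8) + 1·(+226.7) = -148.9
Reactants: 2·(+0.0) + 1/2·(+0.0) + 1·(-285.8) + 2·(-110.5) = -506.8
ΔHrxn = (-148.9) − (-506.8) = 357.9 kJ/mol

ΔHrxn = 357.9 kJ/mol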